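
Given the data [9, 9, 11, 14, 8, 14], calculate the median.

10

Step 1: Sort the data in ascending order: [8, 9, 9, 11, 14, 14]
Step 2: The number of values is n = 6.
Step 3: Since n is even, the median is the average of positions 3 and 4:
  Median = (9 + 11) / 2 = 10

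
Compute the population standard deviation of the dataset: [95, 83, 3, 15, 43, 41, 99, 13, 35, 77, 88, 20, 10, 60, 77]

32.8325

Step 1: Compute the mean: 50.6
Step 2: Sum of squared deviations from the mean: 16169.6
Step 3: Population variance = 16169.6 / 15 = 1077.9733
Step 4: Standard deviation = sqrt(1077.9733) = 32.8325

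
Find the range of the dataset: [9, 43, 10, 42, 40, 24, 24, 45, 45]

36

Step 1: Identify the maximum value: max = 45
Step 2: Identify the minimum value: min = 9
Step 3: Range = max - min = 45 - 9 = 36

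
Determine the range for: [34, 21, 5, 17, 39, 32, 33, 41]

36

Step 1: Identify the maximum value: max = 41
Step 2: Identify the minimum value: min = 5
Step 3: Range = max - min = 41 - 5 = 36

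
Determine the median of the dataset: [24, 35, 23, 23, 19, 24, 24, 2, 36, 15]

23.5

Step 1: Sort the data in ascending order: [2, 15, 19, 23, 23, 24, 24, 24, 35, 36]
Step 2: The number of values is n = 10.
Step 3: Since n is even, the median is the average of positions 5 and 6:
  Median = (23 + 24) / 2 = 23.5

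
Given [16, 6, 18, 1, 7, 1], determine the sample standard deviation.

7.3052

Step 1: Compute the mean: 8.1667
Step 2: Sum of squared deviations from the mean: 266.8333
Step 3: Sample variance = 266.8333 / 5 = 53.3667
Step 4: Standard deviation = sqrt(53.3667) = 7.3052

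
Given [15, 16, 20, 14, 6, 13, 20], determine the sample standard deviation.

4.7759

Step 1: Compute the mean: 14.8571
Step 2: Sum of squared deviations from the mean: 136.8571
Step 3: Sample variance = 136.8571 / 6 = 22.8095
Step 4: Standard deviation = sqrt(22.8095) = 4.7759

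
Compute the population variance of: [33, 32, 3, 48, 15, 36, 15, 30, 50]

216.0988

Step 1: Compute the mean: (33 + 32 + 3 + 48 + 15 + 36 + 15 + 30 + 50) / 9 = 29.1111
Step 2: Compute squared deviations from the mean:
  (33 - 29.1111)^2 = 15.1235
  (32 - 29.1111)^2 = 8.3457
  (3 - 29.1111)^2 = 681.7901
  (48 - 29.1111)^2 = 356.7901
  (15 - 29.1111)^2 = 199.1235
  (36 - 29.1111)^2 = 47.4568
  (15 - 29.1111)^2 = 199.1235
  (30 - 29.1111)^2 = 0.7901
  (50 - 29.1111)^2 = 436.3457
Step 3: Sum of squared deviations = 1944.8889
Step 4: Population variance = 1944.8889 / 9 = 216.0988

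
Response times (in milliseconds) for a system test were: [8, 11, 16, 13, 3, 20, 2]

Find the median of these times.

11

Step 1: Sort the data in ascending order: [2, 3, 8, 11, 13, 16, 20]
Step 2: The number of values is n = 7.
Step 3: Since n is odd, the median is the middle value at position 4: 11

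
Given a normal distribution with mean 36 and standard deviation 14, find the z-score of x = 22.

-1

Step 1: Recall the z-score formula: z = (x - mu) / sigma
Step 2: Substitute values: z = (22 - 36) / 14
Step 3: z = -14 / 14 = -1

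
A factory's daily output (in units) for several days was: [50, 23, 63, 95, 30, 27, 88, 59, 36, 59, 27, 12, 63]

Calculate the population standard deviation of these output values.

24.4494

Step 1: Compute the mean: 48.6154
Step 2: Sum of squared deviations from the mean: 7771.0769
Step 3: Population variance = 7771.0769 / 13 = 597.7751
Step 4: Standard deviation = sqrt(597.7751) = 24.4494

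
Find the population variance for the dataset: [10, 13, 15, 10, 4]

13.84

Step 1: Compute the mean: (10 + 13 + 15 + 10 + 4) / 5 = 10.4
Step 2: Compute squared deviations from the mean:
  (10 - 10.4)^2 = 0.16
  (13 - 10.4)^2 = 6.76
  (15 - 10.4)^2 = 21.16
  (10 - 10.4)^2 = 0.16
  (4 - 10.4)^2 = 40.96
Step 3: Sum of squared deviations = 69.2
Step 4: Population variance = 69.2 / 5 = 13.84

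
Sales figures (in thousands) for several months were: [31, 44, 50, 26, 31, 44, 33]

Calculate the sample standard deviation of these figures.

8.9069

Step 1: Compute the mean: 37
Step 2: Sum of squared deviations from the mean: 476
Step 3: Sample variance = 476 / 6 = 79.3333
Step 4: Standard deviation = sqrt(79.3333) = 8.9069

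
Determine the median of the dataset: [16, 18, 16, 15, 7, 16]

16

Step 1: Sort the data in ascending order: [7, 15, 16, 16, 16, 18]
Step 2: The number of values is n = 6.
Step 3: Since n is even, the median is the average of positions 3 and 4:
  Median = (16 + 16) / 2 = 16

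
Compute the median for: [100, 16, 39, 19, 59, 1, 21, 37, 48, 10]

29

Step 1: Sort the data in ascending order: [1, 10, 16, 19, 21, 37, 39, 48, 59, 100]
Step 2: The number of values is n = 10.
Step 3: Since n is even, the median is the average of positions 5 and 6:
  Median = (21 + 37) / 2 = 29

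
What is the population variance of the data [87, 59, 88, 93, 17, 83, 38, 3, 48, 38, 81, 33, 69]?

803.9053

Step 1: Compute the mean: (87 + 59 + 88 + 93 + 17 + 83 + 38 + 3 + 48 + 38 + 81 + 33 + 69) / 13 = 56.6923
Step 2: Compute squared deviations from the mean:
  (87 - 56.6923)^2 = 918.5562
  (59 - 56.6923)^2 = 5.3254
  (88 - 56.6923)^2 = 980.1716
  (93 - 56.6923)^2 = 1318.2485
  (17 - 56.6923)^2 = 1575.4793
  (83 - 56.6923)^2 = 692.0947
  (38 - 56.6923)^2 = 349.4024
  (3 - 56.6923)^2 = 2882.8639
  (48 - 56.6923)^2 = 75.5562
  (38 - 56.6923)^2 = 349.4024
  (81 - 56.6923)^2 = 590.8639
  (33 - 56.6923)^2 = 561.3254
  (69 - 56.6923)^2 = 151.4793
Step 3: Sum of squared deviations = 10450.7692
Step 4: Population variance = 10450.7692 / 13 = 803.9053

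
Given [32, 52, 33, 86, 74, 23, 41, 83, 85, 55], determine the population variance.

522.84

Step 1: Compute the mean: (32 + 52 + 33 + 86 + 74 + 23 + 41 + 83 + 85 + 55) / 10 = 56.4
Step 2: Compute squared deviations from the mean:
  (32 - 56.4)^2 = 595.36
  (52 - 56.4)^2 = 19.36
  (33 - 56.4)^2 = 547.56
  (86 - 56.4)^2 = 876.16
  (74 - 56.4)^2 = 309.76
  (23 - 56.4)^2 = 1115.56
  (41 - 56.4)^2 = 237.16
  (83 - 56.4)^2 = 707.56
  (85 - 56.4)^2 = 817.96
  (55 - 56.4)^2 = 1.96
Step 3: Sum of squared deviations = 5228.4
Step 4: Population variance = 5228.4 / 10 = 522.84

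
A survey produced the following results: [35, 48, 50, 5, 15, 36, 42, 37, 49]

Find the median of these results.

37

Step 1: Sort the data in ascending order: [5, 15, 35, 36, 37, 42, 48, 49, 50]
Step 2: The number of values is n = 9.
Step 3: Since n is odd, the median is the middle value at position 5: 37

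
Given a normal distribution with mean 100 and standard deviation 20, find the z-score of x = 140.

2

Step 1: Recall the z-score formula: z = (x - mu) / sigma
Step 2: Substitute values: z = (140 - 100) / 20
Step 3: z = 40 / 20 = 2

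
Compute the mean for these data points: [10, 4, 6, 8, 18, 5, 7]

8.2857

Step 1: Sum all values: 10 + 4 + 6 + 8 + 18 + 5 + 7 = 58
Step 2: Count the number of values: n = 7
Step 3: Mean = sum / n = 58 / 7 = 8.2857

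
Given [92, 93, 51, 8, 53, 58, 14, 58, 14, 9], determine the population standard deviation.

30.8837

Step 1: Compute the mean: 45
Step 2: Sum of squared deviations from the mean: 9538
Step 3: Population variance = 9538 / 10 = 953.8
Step 4: Standard deviation = sqrt(953.8) = 30.8837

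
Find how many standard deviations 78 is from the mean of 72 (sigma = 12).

0.5

Step 1: Recall the z-score formula: z = (x - mu) / sigma
Step 2: Substitute values: z = (78 - 72) / 12
Step 3: z = 6 / 12 = 0.5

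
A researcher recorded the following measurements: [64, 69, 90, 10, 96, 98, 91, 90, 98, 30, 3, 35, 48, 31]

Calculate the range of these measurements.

95

Step 1: Identify the maximum value: max = 98
Step 2: Identify the minimum value: min = 3
Step 3: Range = max - min = 98 - 3 = 95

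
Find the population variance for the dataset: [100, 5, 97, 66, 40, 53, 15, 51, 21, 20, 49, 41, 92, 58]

855.102

Step 1: Compute the mean: (100 + 5 + 97 + 66 + 40 + 53 + 15 + 51 + 21 + 20 + 49 + 41 + 92 + 58) / 14 = 50.5714
Step 2: Compute squared deviations from the mean:
  (100 - 50.5714)^2 = 2443.1837
  (5 - 50.5714)^2 = 2076.7551
  (97 - 50.5714)^2 = 2155.6122
  (66 - 50.5714)^2 = 238.0408
  (40 - 50.5714)^2 = 111.7551
  (53 - 50.5714)^2 = 5.898
  (15 - 50.5714)^2 = 1265.3265
  (51 - 50.5714)^2 = 0.1837
  (21 - 50.5714)^2 = 874.4694
  (20 - 50.5714)^2 = 934.6122
  (49 - 50.5714)^2 = 2.4694
  (41 - 50.5714)^2 = 91.6122
  (92 - 50.5714)^2 = 1716.3265
  (58 - 50.5714)^2 = 55.1837
Step 3: Sum of squared deviations = 11971.4286
Step 4: Population variance = 11971.4286 / 14 = 855.102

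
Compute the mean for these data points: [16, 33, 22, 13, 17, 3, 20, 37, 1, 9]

17.1

Step 1: Sum all values: 16 + 33 + 22 + 13 + 17 + 3 + 20 + 37 + 1 + 9 = 171
Step 2: Count the number of values: n = 10
Step 3: Mean = sum / n = 171 / 10 = 17.1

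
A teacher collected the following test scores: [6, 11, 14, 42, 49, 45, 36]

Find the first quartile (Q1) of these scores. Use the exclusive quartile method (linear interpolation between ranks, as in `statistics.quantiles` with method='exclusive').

11

Step 1: Sort the data: [6, 11, 14, 36, 42, 45, 49]
Step 2: n = 7
Step 3: Using the exclusive quartile method:
  Q1 = 11
  Q2 (median) = 36
  Q3 = 45
  IQR = Q3 - Q1 = 45 - 11 = 34
Step 4: Q1 = 11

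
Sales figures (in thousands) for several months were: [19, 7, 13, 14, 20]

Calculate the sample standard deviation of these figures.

5.2249

Step 1: Compute the mean: 14.6
Step 2: Sum of squared deviations from the mean: 109.2
Step 3: Sample variance = 109.2 / 4 = 27.3
Step 4: Standard deviation = sqrt(27.3) = 5.2249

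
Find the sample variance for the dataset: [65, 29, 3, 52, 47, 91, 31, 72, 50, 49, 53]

541.8182

Step 1: Compute the mean: (65 + 29 + 3 + 52 + 47 + 91 + 31 + 72 + 50 + 49 + 53) / 11 = 49.2727
Step 2: Compute squared deviations from the mean:
  (65 - 49.2727)^2 = 247.3471
  (29 - 49.2727)^2 = 410.9835
  (3 - 49.2727)^2 = 2141.1653
  (52 - 49.2727)^2 = 7.438
  (47 - 49.2727)^2 = 5.1653
  (91 - 49.2727)^2 = 1741.1653
  (31 - 49.2727)^2 = 333.8926
  (72 - 49.2727)^2 = 516.5289
  (50 - 49.2727)^2 = 0.5289
  (49 - 49.2727)^2 = 0.0744
  (53 - 49.2727)^2 = 13.8926
Step 3: Sum of squared deviations = 5418.1818
Step 4: Sample variance = 5418.1818 / 10 = 541.8182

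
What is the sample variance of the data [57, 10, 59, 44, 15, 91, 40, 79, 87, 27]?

833.6556

Step 1: Compute the mean: (57 + 10 + 59 + 44 + 15 + 91 + 40 + 79 + 87 + 27) / 10 = 50.9
Step 2: Compute squared deviations from the mean:
  (57 - 50.9)^2 = 37.21
  (10 - 50.9)^2 = 1672.81
  (59 - 50.9)^2 = 65.61
  (44 - 50.9)^2 = 47.61
  (15 - 50.9)^2 = 1288.81
  (91 - 50.9)^2 = 1608.01
  (40 - 50.9)^2 = 118.81
  (79 - 50.9)^2 = 789.61
  (87 - 50.9)^2 = 1303.21
  (27 - 50.9)^2 = 571.21
Step 3: Sum of squared deviations = 7502.9
Step 4: Sample variance = 7502.9 / 9 = 833.6556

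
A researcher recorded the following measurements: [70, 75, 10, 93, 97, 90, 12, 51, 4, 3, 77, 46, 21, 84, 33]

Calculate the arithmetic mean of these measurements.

51.0667

Step 1: Sum all values: 70 + 75 + 10 + 93 + 97 + 90 + 12 + 51 + 4 + 3 + 77 + 46 + 21 + 84 + 33 = 766
Step 2: Count the number of values: n = 15
Step 3: Mean = sum / n = 766 / 15 = 51.0667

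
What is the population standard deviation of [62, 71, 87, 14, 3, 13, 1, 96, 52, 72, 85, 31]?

33.4227

Step 1: Compute the mean: 48.9167
Step 2: Sum of squared deviations from the mean: 13404.9167
Step 3: Population variance = 13404.9167 / 12 = 1117.0764
Step 4: Standard deviation = sqrt(1117.0764) = 33.4227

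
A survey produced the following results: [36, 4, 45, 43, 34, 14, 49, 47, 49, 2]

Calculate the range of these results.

47

Step 1: Identify the maximum value: max = 49
Step 2: Identify the minimum value: min = 2
Step 3: Range = max - min = 49 - 2 = 47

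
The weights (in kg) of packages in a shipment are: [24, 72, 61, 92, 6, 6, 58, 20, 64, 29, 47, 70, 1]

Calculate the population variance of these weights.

812.213

Step 1: Compute the mean: (24 + 72 + 61 + 92 + 6 + 6 + 58 + 20 + 64 + 29 + 47 + 70 + 1) / 13 = 42.3077
Step 2: Compute squared deviations from the mean:
  (24 - 42.3077)^2 = 335.1716
  (72 - 42.3077)^2 = 881.6331
  (61 - 42.3077)^2 = 349.4024
  (92 - 42.3077)^2 = 2469.3254
  (6 - 42.3077)^2 = 1318.2485
  (6 - 42.3077)^2 = 1318.2485
  (58 - 42.3077)^2 = 246.2485
  (20 - 42.3077)^2 = 497.6331
  (64 - 42.3077)^2 = 470.5562
  (29 - 42.3077)^2 = 177.0947
  (47 - 42.3077)^2 = 22.0178
  (70 - 42.3077)^2 = 766.8639
  (1 - 42.3077)^2 = 1706.3254
Step 3: Sum of squared deviations = 10558.7692
Step 4: Population variance = 10558.7692 / 13 = 812.213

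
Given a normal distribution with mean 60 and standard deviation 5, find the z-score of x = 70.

2

Step 1: Recall the z-score formula: z = (x - mu) / sigma
Step 2: Substitute values: z = (70 - 60) / 5
Step 3: z = 10 / 5 = 2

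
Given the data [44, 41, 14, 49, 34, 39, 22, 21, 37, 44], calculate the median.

38

Step 1: Sort the data in ascending order: [14, 21, 22, 34, 37, 39, 41, 44, 44, 49]
Step 2: The number of values is n = 10.
Step 3: Since n is even, the median is the average of positions 5 and 6:
  Median = (37 + 39) / 2 = 38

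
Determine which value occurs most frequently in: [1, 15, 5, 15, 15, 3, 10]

15

Step 1: Count the frequency of each value:
  1: appears 1 time(s)
  3: appears 1 time(s)
  5: appears 1 time(s)
  10: appears 1 time(s)
  15: appears 3 time(s)
Step 2: The value 15 appears most frequently (3 times).
Step 3: Mode = 15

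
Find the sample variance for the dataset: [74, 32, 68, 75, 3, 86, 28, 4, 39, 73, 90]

1016

Step 1: Compute the mean: (74 + 32 + 68 + 75 + 3 + 86 + 28 + 4 + 39 + 73 + 90) / 11 = 52
Step 2: Compute squared deviations from the mean:
  (74 - 52)^2 = 484
  (32 - 52)^2 = 400
  (68 - 52)^2 = 256
  (75 - 52)^2 = 529
  (3 - 52)^2 = 2401
  (86 - 52)^2 = 1156
  (28 - 52)^2 = 576
  (4 - 52)^2 = 2304
  (39 - 52)^2 = 169
  (73 - 52)^2 = 441
  (90 - 52)^2 = 1444
Step 3: Sum of squared deviations = 10160
Step 4: Sample variance = 10160 / 10 = 1016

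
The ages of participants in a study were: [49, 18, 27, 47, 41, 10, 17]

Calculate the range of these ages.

39

Step 1: Identify the maximum value: max = 49
Step 2: Identify the minimum value: min = 10
Step 3: Range = max - min = 49 - 10 = 39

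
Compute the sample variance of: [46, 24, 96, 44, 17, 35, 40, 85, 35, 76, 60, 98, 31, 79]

744.5275

Step 1: Compute the mean: (46 + 24 + 96 + 44 + 17 + 35 + 40 + 85 + 35 + 76 + 60 + 98 + 31 + 79) / 14 = 54.7143
Step 2: Compute squared deviations from the mean:
  (46 - 54.7143)^2 = 75.9388
  (24 - 54.7143)^2 = 943.3673
  (96 - 54.7143)^2 = 1704.5102
  (44 - 54.7143)^2 = 114.7959
  (17 - 54.7143)^2 = 1422.3673
  (35 - 54.7143)^2 = 388.6531
  (40 - 54.7143)^2 = 216.5102
  (85 - 54.7143)^2 = 917.2245
  (35 - 54.7143)^2 = 388.6531
  (76 - 54.7143)^2 = 453.0816
  (60 - 54.7143)^2 = 27.9388
  (98 - 54.7143)^2 = 1873.6531
  (31 - 54.7143)^2 = 562.3673
  (79 - 54.7143)^2 = 589.7959
Step 3: Sum of squared deviations = 9678.8571
Step 4: Sample variance = 9678.8571 / 13 = 744.5275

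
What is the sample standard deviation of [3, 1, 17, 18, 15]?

8.1363

Step 1: Compute the mean: 10.8
Step 2: Sum of squared deviations from the mean: 264.8
Step 3: Sample variance = 264.8 / 4 = 66.2
Step 4: Standard deviation = sqrt(66.2) = 8.1363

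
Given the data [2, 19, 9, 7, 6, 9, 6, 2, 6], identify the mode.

6

Step 1: Count the frequency of each value:
  2: appears 2 time(s)
  6: appears 3 time(s)
  7: appears 1 time(s)
  9: appears 2 time(s)
  19: appears 1 time(s)
Step 2: The value 6 appears most frequently (3 times).
Step 3: Mode = 6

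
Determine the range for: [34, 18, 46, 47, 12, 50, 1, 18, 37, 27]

49

Step 1: Identify the maximum value: max = 50
Step 2: Identify the minimum value: min = 1
Step 3: Range = max - min = 50 - 1 = 49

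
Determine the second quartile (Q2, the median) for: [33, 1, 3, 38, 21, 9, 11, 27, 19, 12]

15.5

Step 1: Sort the data: [1, 3, 9, 11, 12, 19, 21, 27, 33, 38]
Step 2: n = 10
Step 3: Q2 is the median. Since n is even, it is the average of the values at positions 5 and 6:
  Q2 = (12 + 19) / 2 = 15.5
Step 4: Q2 = 15.5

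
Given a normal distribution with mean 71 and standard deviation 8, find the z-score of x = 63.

-1

Step 1: Recall the z-score formula: z = (x - mu) / sigma
Step 2: Substitute values: z = (63 - 71) / 8
Step 3: z = -8 / 8 = -1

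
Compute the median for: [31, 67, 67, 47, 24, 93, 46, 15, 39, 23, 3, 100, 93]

46

Step 1: Sort the data in ascending order: [3, 15, 23, 24, 31, 39, 46, 47, 67, 67, 93, 93, 100]
Step 2: The number of values is n = 13.
Step 3: Since n is odd, the median is the middle value at position 7: 46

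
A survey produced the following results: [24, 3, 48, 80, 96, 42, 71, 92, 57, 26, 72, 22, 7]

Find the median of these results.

48

Step 1: Sort the data in ascending order: [3, 7, 22, 24, 26, 42, 48, 57, 71, 72, 80, 92, 96]
Step 2: The number of values is n = 13.
Step 3: Since n is odd, the median is the middle value at position 7: 48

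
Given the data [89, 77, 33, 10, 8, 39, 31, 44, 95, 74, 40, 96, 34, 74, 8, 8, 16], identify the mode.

8

Step 1: Count the frequency of each value:
  8: appears 3 time(s)
  10: appears 1 time(s)
  16: appears 1 time(s)
  31: appears 1 time(s)
  33: appears 1 time(s)
  34: appears 1 time(s)
  39: appears 1 time(s)
  40: appears 1 time(s)
  44: appears 1 time(s)
  74: appears 2 time(s)
  77: appears 1 time(s)
  89: appears 1 time(s)
  95: appears 1 time(s)
  96: appears 1 time(s)
Step 2: The value 8 appears most frequently (3 times).
Step 3: Mode = 8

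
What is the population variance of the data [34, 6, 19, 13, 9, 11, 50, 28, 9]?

192.0988

Step 1: Compute the mean: (34 + 6 + 19 + 13 + 9 + 11 + 50 + 28 + 9) / 9 = 19.8889
Step 2: Compute squared deviations from the mean:
  (34 - 19.8889)^2 = 199.1235
  (6 - 19.8889)^2 = 192.9012
  (19 - 19.8889)^2 = 0.7901
  (13 - 19.8889)^2 = 47.4568
  (9 - 19.8889)^2 = 118.5679
  (11 - 19.8889)^2 = 79.0123
  (50 - 19.8889)^2 = 906.679
  (28 - 19.8889)^2 = 65.7901
  (9 - 19.8889)^2 = 118.5679
Step 3: Sum of squared deviations = 1728.8889
Step 4: Population variance = 1728.8889 / 9 = 192.0988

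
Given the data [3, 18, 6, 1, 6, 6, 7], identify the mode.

6

Step 1: Count the frequency of each value:
  1: appears 1 time(s)
  3: appears 1 time(s)
  6: appears 3 time(s)
  7: appears 1 time(s)
  18: appears 1 time(s)
Step 2: The value 6 appears most frequently (3 times).
Step 3: Mode = 6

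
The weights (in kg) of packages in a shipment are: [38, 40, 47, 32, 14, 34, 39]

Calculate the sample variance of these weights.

107.4762

Step 1: Compute the mean: (38 + 40 + 47 + 32 + 14 + 34 + 39) / 7 = 34.8571
Step 2: Compute squared deviations from the mean:
  (38 - 34.8571)^2 = 9.8776
  (40 - 34.8571)^2 = 26.449
  (47 - 34.8571)^2 = 147.449
  (32 - 34.8571)^2 = 8.1633
  (14 - 34.8571)^2 = 435.0204
  (34 - 34.8571)^2 = 0.7347
  (39 - 34.8571)^2 = 17.1633
Step 3: Sum of squared deviations = 644.8571
Step 4: Sample variance = 644.8571 / 6 = 107.4762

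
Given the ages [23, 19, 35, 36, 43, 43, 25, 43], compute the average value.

33.375

Step 1: Sum all values: 23 + 19 + 35 + 36 + 43 + 43 + 25 + 43 = 267
Step 2: Count the number of values: n = 8
Step 3: Mean = sum / n = 267 / 8 = 33.375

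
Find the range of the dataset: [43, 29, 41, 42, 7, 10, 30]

36

Step 1: Identify the maximum value: max = 43
Step 2: Identify the minimum value: min = 7
Step 3: Range = max - min = 43 - 7 = 36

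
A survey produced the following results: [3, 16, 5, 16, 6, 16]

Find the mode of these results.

16

Step 1: Count the frequency of each value:
  3: appears 1 time(s)
  5: appears 1 time(s)
  6: appears 1 time(s)
  16: appears 3 time(s)
Step 2: The value 16 appears most frequently (3 times).
Step 3: Mode = 16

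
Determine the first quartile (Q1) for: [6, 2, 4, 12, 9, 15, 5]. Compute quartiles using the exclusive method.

4

Step 1: Sort the data: [2, 4, 5, 6, 9, 12, 15]
Step 2: n = 7
Step 3: Using the exclusive quartile method:
  Q1 = 4
  Q2 (median) = 6
  Q3 = 12
  IQR = Q3 - Q1 = 12 - 4 = 8
Step 4: Q1 = 4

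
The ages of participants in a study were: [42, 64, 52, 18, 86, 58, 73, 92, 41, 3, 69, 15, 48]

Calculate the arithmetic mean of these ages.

50.8462

Step 1: Sum all values: 42 + 64 + 52 + 18 + 86 + 58 + 73 + 92 + 41 + 3 + 69 + 15 + 48 = 661
Step 2: Count the number of values: n = 13
Step 3: Mean = sum / n = 661 / 13 = 50.8462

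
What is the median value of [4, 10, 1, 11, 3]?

4

Step 1: Sort the data in ascending order: [1, 3, 4, 10, 11]
Step 2: The number of values is n = 5.
Step 3: Since n is odd, the median is the middle value at position 3: 4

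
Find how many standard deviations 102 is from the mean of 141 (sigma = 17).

-2.2941

Step 1: Recall the z-score formula: z = (x - mu) / sigma
Step 2: Substitute values: z = (102 - 141) / 17
Step 3: z = -39 / 17 = -2.2941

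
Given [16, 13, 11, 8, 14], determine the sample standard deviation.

3.0496

Step 1: Compute the mean: 12.4
Step 2: Sum of squared deviations from the mean: 37.2
Step 3: Sample variance = 37.2 / 4 = 9.3
Step 4: Standard deviation = sqrt(9.3) = 3.0496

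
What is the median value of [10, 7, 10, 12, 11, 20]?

10.5

Step 1: Sort the data in ascending order: [7, 10, 10, 11, 12, 20]
Step 2: The number of values is n = 6.
Step 3: Since n is even, the median is the average of positions 3 and 4:
  Median = (10 + 11) / 2 = 10.5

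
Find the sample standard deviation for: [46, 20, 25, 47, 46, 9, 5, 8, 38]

17.5531

Step 1: Compute the mean: 27.1111
Step 2: Sum of squared deviations from the mean: 2464.8889
Step 3: Sample variance = 2464.8889 / 8 = 308.1111
Step 4: Standard deviation = sqrt(308.1111) = 17.5531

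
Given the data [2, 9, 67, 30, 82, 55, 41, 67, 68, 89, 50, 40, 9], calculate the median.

50

Step 1: Sort the data in ascending order: [2, 9, 9, 30, 40, 41, 50, 55, 67, 67, 68, 82, 89]
Step 2: The number of values is n = 13.
Step 3: Since n is odd, the median is the middle value at position 7: 50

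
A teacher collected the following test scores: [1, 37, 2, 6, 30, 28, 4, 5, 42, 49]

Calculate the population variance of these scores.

313.84

Step 1: Compute the mean: (1 + 37 + 2 + 6 + 30 + 28 + 4 + 5 + 42 + 49) / 10 = 20.4
Step 2: Compute squared deviations from the mean:
  (1 - 20.4)^2 = 376.36
  (37 - 20.4)^2 = 275.56
  (2 - 20.4)^2 = 338.56
  (6 - 20.4)^2 = 207.36
  (30 - 20.4)^2 = 92.16
  (28 - 20.4)^2 = 57.76
  (4 - 20.4)^2 = 268.96
  (5 - 20.4)^2 = 237.16
  (42 - 20.4)^2 = 466.56
  (49 - 20.4)^2 = 817.96
Step 3: Sum of squared deviations = 3138.4
Step 4: Population variance = 3138.4 / 10 = 313.84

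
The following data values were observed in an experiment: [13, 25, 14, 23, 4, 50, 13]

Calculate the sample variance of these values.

220.5714

Step 1: Compute the mean: (13 + 25 + 14 + 23 + 4 + 50 + 13) / 7 = 20.2857
Step 2: Compute squared deviations from the mean:
  (13 - 20.2857)^2 = 53.0816
  (25 - 20.2857)^2 = 22.2245
  (14 - 20.2857)^2 = 39.5102
  (23 - 20.2857)^2 = 7.3673
  (4 - 20.2857)^2 = 265.2245
  (50 - 20.2857)^2 = 882.9388
  (13 - 20.2857)^2 = 53.0816
Step 3: Sum of squared deviations = 1323.4286
Step 4: Sample variance = 1323.4286 / 6 = 220.5714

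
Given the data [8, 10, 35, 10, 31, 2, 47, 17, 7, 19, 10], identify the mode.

10

Step 1: Count the frequency of each value:
  2: appears 1 time(s)
  7: appears 1 time(s)
  8: appears 1 time(s)
  10: appears 3 time(s)
  17: appears 1 time(s)
  19: appears 1 time(s)
  31: appears 1 time(s)
  35: appears 1 time(s)
  47: appears 1 time(s)
Step 2: The value 10 appears most frequently (3 times).
Step 3: Mode = 10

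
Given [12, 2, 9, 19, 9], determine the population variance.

30.16

Step 1: Compute the mean: (12 + 2 + 9 + 19 + 9) / 5 = 10.2
Step 2: Compute squared deviations from the mean:
  (12 - 10.2)^2 = 3.24
  (2 - 10.2)^2 = 67.24
  (9 - 10.2)^2 = 1.44
  (19 - 10.2)^2 = 77.44
  (9 - 10.2)^2 = 1.44
Step 3: Sum of squared deviations = 150.8
Step 4: Population variance = 150.8 / 5 = 30.16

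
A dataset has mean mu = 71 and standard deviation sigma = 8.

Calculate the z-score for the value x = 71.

0

Step 1: Recall the z-score formula: z = (x - mu) / sigma
Step 2: Substitute values: z = (71 - 71) / 8
Step 3: z = 0 / 8 = 0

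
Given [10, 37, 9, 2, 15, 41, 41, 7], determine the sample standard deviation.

16.5162

Step 1: Compute the mean: 20.25
Step 2: Sum of squared deviations from the mean: 1909.5
Step 3: Sample variance = 1909.5 / 7 = 272.7857
Step 4: Standard deviation = sqrt(272.7857) = 16.5162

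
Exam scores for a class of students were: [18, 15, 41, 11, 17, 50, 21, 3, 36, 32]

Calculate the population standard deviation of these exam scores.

13.9871

Step 1: Compute the mean: 24.4
Step 2: Sum of squared deviations from the mean: 1956.4
Step 3: Population variance = 1956.4 / 10 = 195.64
Step 4: Standard deviation = sqrt(195.64) = 13.9871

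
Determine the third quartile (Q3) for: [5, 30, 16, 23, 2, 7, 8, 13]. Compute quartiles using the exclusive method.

21.25

Step 1: Sort the data: [2, 5, 7, 8, 13, 16, 23, 30]
Step 2: n = 8
Step 3: Using the exclusive quartile method:
  Q1 = 5.5
  Q2 (median) = 10.5
  Q3 = 21.25
  IQR = Q3 - Q1 = 21.25 - 5.5 = 15.75
Step 4: Q3 = 21.25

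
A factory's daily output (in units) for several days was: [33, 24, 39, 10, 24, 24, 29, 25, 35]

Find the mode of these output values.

24

Step 1: Count the frequency of each value:
  10: appears 1 time(s)
  24: appears 3 time(s)
  25: appears 1 time(s)
  29: appears 1 time(s)
  33: appears 1 time(s)
  35: appears 1 time(s)
  39: appears 1 time(s)
Step 2: The value 24 appears most frequently (3 times).
Step 3: Mode = 24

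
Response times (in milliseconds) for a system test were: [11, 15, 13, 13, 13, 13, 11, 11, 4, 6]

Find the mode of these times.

13

Step 1: Count the frequency of each value:
  4: appears 1 time(s)
  6: appears 1 time(s)
  11: appears 3 time(s)
  13: appears 4 time(s)
  15: appears 1 time(s)
Step 2: The value 13 appears most frequently (4 times).
Step 3: Mode = 13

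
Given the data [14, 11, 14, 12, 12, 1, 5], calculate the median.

12

Step 1: Sort the data in ascending order: [1, 5, 11, 12, 12, 14, 14]
Step 2: The number of values is n = 7.
Step 3: Since n is odd, the median is the middle value at position 4: 12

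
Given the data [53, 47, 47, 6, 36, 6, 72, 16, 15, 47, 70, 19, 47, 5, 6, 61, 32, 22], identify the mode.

47

Step 1: Count the frequency of each value:
  5: appears 1 time(s)
  6: appears 3 time(s)
  15: appears 1 time(s)
  16: appears 1 time(s)
  19: appears 1 time(s)
  22: appears 1 time(s)
  32: appears 1 time(s)
  36: appears 1 time(s)
  47: appears 4 time(s)
  53: appears 1 time(s)
  61: appears 1 time(s)
  70: appears 1 time(s)
  72: appears 1 time(s)
Step 2: The value 47 appears most frequently (4 times).
Step 3: Mode = 47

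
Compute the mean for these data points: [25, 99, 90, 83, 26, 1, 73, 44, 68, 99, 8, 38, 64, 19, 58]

53

Step 1: Sum all values: 25 + 99 + 90 + 83 + 26 + 1 + 73 + 44 + 68 + 99 + 8 + 38 + 64 + 19 + 58 = 795
Step 2: Count the number of values: n = 15
Step 3: Mean = sum / n = 795 / 15 = 53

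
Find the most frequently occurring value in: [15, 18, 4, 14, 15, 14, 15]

15

Step 1: Count the frequency of each value:
  4: appears 1 time(s)
  14: appears 2 time(s)
  15: appears 3 time(s)
  18: appears 1 time(s)
Step 2: The value 15 appears most frequently (3 times).
Step 3: Mode = 15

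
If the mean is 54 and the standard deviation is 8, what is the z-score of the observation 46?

-1

Step 1: Recall the z-score formula: z = (x - mu) / sigma
Step 2: Substitute values: z = (46 - 54) / 8
Step 3: z = -8 / 8 = -1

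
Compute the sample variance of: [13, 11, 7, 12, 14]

7.3

Step 1: Compute the mean: (13 + 11 + 7 + 12 + 14) / 5 = 11.4
Step 2: Compute squared deviations from the mean:
  (13 - 11.4)^2 = 2.56
  (11 - 11.4)^2 = 0.16
  (7 - 11.4)^2 = 19.36
  (12 - 11.4)^2 = 0.36
  (14 - 11.4)^2 = 6.76
Step 3: Sum of squared deviations = 29.2
Step 4: Sample variance = 29.2 / 4 = 7.3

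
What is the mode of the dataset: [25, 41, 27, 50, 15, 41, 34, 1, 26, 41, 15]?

41

Step 1: Count the frequency of each value:
  1: appears 1 time(s)
  15: appears 2 time(s)
  25: appears 1 time(s)
  26: appears 1 time(s)
  27: appears 1 time(s)
  34: appears 1 time(s)
  41: appears 3 time(s)
  50: appears 1 time(s)
Step 2: The value 41 appears most frequently (3 times).
Step 3: Mode = 41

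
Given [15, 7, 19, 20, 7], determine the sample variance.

39.8

Step 1: Compute the mean: (15 + 7 + 19 + 20 + 7) / 5 = 13.6
Step 2: Compute squared deviations from the mean:
  (15 - 13.6)^2 = 1.96
  (7 - 13.6)^2 = 43.56
  (19 - 13.6)^2 = 29.16
  (20 - 13.6)^2 = 40.96
  (7 - 13.6)^2 = 43.56
Step 3: Sum of squared deviations = 159.2
Step 4: Sample variance = 159.2 / 4 = 39.8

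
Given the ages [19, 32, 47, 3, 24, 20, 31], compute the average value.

25.1429

Step 1: Sum all values: 19 + 32 + 47 + 3 + 24 + 20 + 31 = 176
Step 2: Count the number of values: n = 7
Step 3: Mean = sum / n = 176 / 7 = 25.1429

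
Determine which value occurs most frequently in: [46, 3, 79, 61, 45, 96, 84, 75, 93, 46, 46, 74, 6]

46

Step 1: Count the frequency of each value:
  3: appears 1 time(s)
  6: appears 1 time(s)
  45: appears 1 time(s)
  46: appears 3 time(s)
  61: appears 1 time(s)
  74: appears 1 time(s)
  75: appears 1 time(s)
  79: appears 1 time(s)
  84: appears 1 time(s)
  93: appears 1 time(s)
  96: appears 1 time(s)
Step 2: The value 46 appears most frequently (3 times).
Step 3: Mode = 46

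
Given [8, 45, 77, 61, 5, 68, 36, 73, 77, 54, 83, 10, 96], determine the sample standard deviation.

30.4423

Step 1: Compute the mean: 53.3077
Step 2: Sum of squared deviations from the mean: 11120.7692
Step 3: Sample variance = 11120.7692 / 12 = 926.7308
Step 4: Standard deviation = sqrt(926.7308) = 30.4423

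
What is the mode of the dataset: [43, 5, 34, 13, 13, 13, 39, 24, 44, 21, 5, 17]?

13

Step 1: Count the frequency of each value:
  5: appears 2 time(s)
  13: appears 3 time(s)
  17: appears 1 time(s)
  21: appears 1 time(s)
  24: appears 1 time(s)
  34: appears 1 time(s)
  39: appears 1 time(s)
  43: appears 1 time(s)
  44: appears 1 time(s)
Step 2: The value 13 appears most frequently (3 times).
Step 3: Mode = 13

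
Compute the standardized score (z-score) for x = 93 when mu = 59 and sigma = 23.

1.4783

Step 1: Recall the z-score formula: z = (x - mu) / sigma
Step 2: Substitute values: z = (93 - 59) / 23
Step 3: z = 34 / 23 = 1.4783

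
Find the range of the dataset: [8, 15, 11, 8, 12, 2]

13

Step 1: Identify the maximum value: max = 15
Step 2: Identify the minimum value: min = 2
Step 3: Range = max - min = 15 - 2 = 13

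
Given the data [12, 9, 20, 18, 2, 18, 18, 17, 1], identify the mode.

18

Step 1: Count the frequency of each value:
  1: appears 1 time(s)
  2: appears 1 time(s)
  9: appears 1 time(s)
  12: appears 1 time(s)
  17: appears 1 time(s)
  18: appears 3 time(s)
  20: appears 1 time(s)
Step 2: The value 18 appears most frequently (3 times).
Step 3: Mode = 18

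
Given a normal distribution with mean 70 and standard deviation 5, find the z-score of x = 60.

-2

Step 1: Recall the z-score formula: z = (x - mu) / sigma
Step 2: Substitute values: z = (60 - 70) / 5
Step 3: z = -10 / 5 = -2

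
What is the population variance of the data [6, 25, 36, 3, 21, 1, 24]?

151.6735

Step 1: Compute the mean: (6 + 25 + 36 + 3 + 21 + 1 + 24) / 7 = 16.5714
Step 2: Compute squared deviations from the mean:
  (6 - 16.5714)^2 = 111.7551
  (25 - 16.5714)^2 = 71.0408
  (36 - 16.5714)^2 = 377.4694
  (3 - 16.5714)^2 = 184.1837
  (21 - 16.5714)^2 = 19.6122
  (1 - 16.5714)^2 = 242.4694
  (24 - 16.5714)^2 = 55.1837
Step 3: Sum of squared deviations = 1061.7143
Step 4: Population variance = 1061.7143 / 7 = 151.6735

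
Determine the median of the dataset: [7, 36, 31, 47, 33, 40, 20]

33

Step 1: Sort the data in ascending order: [7, 20, 31, 33, 36, 40, 47]
Step 2: The number of values is n = 7.
Step 3: Since n is odd, the median is the middle value at position 4: 33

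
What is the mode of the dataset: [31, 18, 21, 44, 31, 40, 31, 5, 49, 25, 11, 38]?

31

Step 1: Count the frequency of each value:
  5: appears 1 time(s)
  11: appears 1 time(s)
  18: appears 1 time(s)
  21: appears 1 time(s)
  25: appears 1 time(s)
  31: appears 3 time(s)
  38: appears 1 time(s)
  40: appears 1 time(s)
  44: appears 1 time(s)
  49: appears 1 time(s)
Step 2: The value 31 appears most frequently (3 times).
Step 3: Mode = 31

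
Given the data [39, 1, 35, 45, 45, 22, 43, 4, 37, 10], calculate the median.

36

Step 1: Sort the data in ascending order: [1, 4, 10, 22, 35, 37, 39, 43, 45, 45]
Step 2: The number of values is n = 10.
Step 3: Since n is even, the median is the average of positions 5 and 6:
  Median = (35 + 37) / 2 = 36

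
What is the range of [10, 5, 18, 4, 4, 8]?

14

Step 1: Identify the maximum value: max = 18
Step 2: Identify the minimum value: min = 4
Step 3: Range = max - min = 18 - 4 = 14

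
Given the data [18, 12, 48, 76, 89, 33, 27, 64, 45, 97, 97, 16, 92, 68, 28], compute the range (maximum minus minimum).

85

Step 1: Identify the maximum value: max = 97
Step 2: Identify the minimum value: min = 12
Step 3: Range = max - min = 97 - 12 = 85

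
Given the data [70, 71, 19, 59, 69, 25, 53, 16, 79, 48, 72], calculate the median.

59

Step 1: Sort the data in ascending order: [16, 19, 25, 48, 53, 59, 69, 70, 71, 72, 79]
Step 2: The number of values is n = 11.
Step 3: Since n is odd, the median is the middle value at position 6: 59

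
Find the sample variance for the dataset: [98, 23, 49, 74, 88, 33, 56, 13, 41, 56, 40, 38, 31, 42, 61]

546.5524

Step 1: Compute the mean: (98 + 23 + 49 + 74 + 88 + 33 + 56 + 13 + 41 + 56 + 40 + 38 + 31 + 42 + 61) / 15 = 49.5333
Step 2: Compute squared deviations from the mean:
  (98 - 49.5333)^2 = 2349.0178
  (23 - 49.5333)^2 = 704.0178
  (49 - 49.5333)^2 = 0.2844
  (74 - 49.5333)^2 = 598.6178
  (88 - 49.5333)^2 = 1479.6844
  (33 - 49.5333)^2 = 273.3511
  (56 - 49.5333)^2 = 41.8178
  (13 - 49.5333)^2 = 1334.6844
  (41 - 49.5333)^2 = 72.8178
  (56 - 49.5333)^2 = 41.8178
  (40 - 49.5333)^2 = 90.8844
  (38 - 49.5333)^2 = 133.0178
  (31 - 49.5333)^2 = 343.4844
  (42 - 49.5333)^2 = 56.7511
  (61 - 49.5333)^2 = 131.4844
Step 3: Sum of squared deviations = 7651.7333
Step 4: Sample variance = 7651.7333 / 14 = 546.5524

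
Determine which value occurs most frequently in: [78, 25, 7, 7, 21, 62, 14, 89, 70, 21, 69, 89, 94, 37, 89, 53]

89

Step 1: Count the frequency of each value:
  7: appears 2 time(s)
  14: appears 1 time(s)
  21: appears 2 time(s)
  25: appears 1 time(s)
  37: appears 1 time(s)
  53: appears 1 time(s)
  62: appears 1 time(s)
  69: appears 1 time(s)
  70: appears 1 time(s)
  78: appears 1 time(s)
  89: appears 3 time(s)
  94: appears 1 time(s)
Step 2: The value 89 appears most frequently (3 times).
Step 3: Mode = 89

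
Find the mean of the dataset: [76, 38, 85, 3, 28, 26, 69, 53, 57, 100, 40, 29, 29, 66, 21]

48

Step 1: Sum all values: 76 + 38 + 85 + 3 + 28 + 26 + 69 + 53 + 57 + 100 + 40 + 29 + 29 + 66 + 21 = 720
Step 2: Count the number of values: n = 15
Step 3: Mean = sum / n = 720 / 15 = 48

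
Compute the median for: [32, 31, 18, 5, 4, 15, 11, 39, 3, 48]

16.5

Step 1: Sort the data in ascending order: [3, 4, 5, 11, 15, 18, 31, 32, 39, 48]
Step 2: The number of values is n = 10.
Step 3: Since n is even, the median is the average of positions 5 and 6:
  Median = (15 + 18) / 2 = 16.5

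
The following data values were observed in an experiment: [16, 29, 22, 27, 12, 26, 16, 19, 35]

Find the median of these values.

22

Step 1: Sort the data in ascending order: [12, 16, 16, 19, 22, 26, 27, 29, 35]
Step 2: The number of values is n = 9.
Step 3: Since n is odd, the median is the middle value at position 5: 22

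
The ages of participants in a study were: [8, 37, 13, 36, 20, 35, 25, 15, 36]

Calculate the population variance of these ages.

116

Step 1: Compute the mean: (8 + 37 + 13 + 36 + 20 + 35 + 25 + 15 + 36) / 9 = 25
Step 2: Compute squared deviations from the mean:
  (8 - 25)^2 = 289
  (37 - 25)^2 = 144
  (13 - 25)^2 = 144
  (36 - 25)^2 = 121
  (20 - 25)^2 = 25
  (35 - 25)^2 = 100
  (25 - 25)^2 = 0
  (15 - 25)^2 = 100
  (36 - 25)^2 = 121
Step 3: Sum of squared deviations = 1044
Step 4: Population variance = 1044 / 9 = 116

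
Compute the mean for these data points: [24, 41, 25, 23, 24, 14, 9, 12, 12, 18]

20.2

Step 1: Sum all values: 24 + 41 + 25 + 23 + 24 + 14 + 9 + 12 + 12 + 18 = 202
Step 2: Count the number of values: n = 10
Step 3: Mean = sum / n = 202 / 10 = 20.2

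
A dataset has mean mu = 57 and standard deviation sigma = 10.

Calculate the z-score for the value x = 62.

0.5

Step 1: Recall the z-score formula: z = (x - mu) / sigma
Step 2: Substitute values: z = (62 - 57) / 10
Step 3: z = 5 / 10 = 0.5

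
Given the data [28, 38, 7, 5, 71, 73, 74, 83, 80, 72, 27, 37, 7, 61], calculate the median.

49.5

Step 1: Sort the data in ascending order: [5, 7, 7, 27, 28, 37, 38, 61, 71, 72, 73, 74, 80, 83]
Step 2: The number of values is n = 14.
Step 3: Since n is even, the median is the average of positions 7 and 8:
  Median = (38 + 61) / 2 = 49.5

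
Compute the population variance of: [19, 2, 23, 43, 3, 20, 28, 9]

164.4844

Step 1: Compute the mean: (19 + 2 + 23 + 43 + 3 + 20 + 28 + 9) / 8 = 18.375
Step 2: Compute squared deviations from the mean:
  (19 - 18.375)^2 = 0.3906
  (2 - 18.375)^2 = 268.1406
  (23 - 18.375)^2 = 21.3906
  (43 - 18.375)^2 = 606.3906
  (3 - 18.375)^2 = 236.3906
  (20 - 18.375)^2 = 2.6406
  (28 - 18.375)^2 = 92.6406
  (9 - 18.375)^2 = 87.8906
Step 3: Sum of squared deviations = 1315.875
Step 4: Population variance = 1315.875 / 8 = 164.4844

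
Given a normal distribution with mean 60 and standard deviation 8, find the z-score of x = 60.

0

Step 1: Recall the z-score formula: z = (x - mu) / sigma
Step 2: Substitute values: z = (60 - 60) / 8
Step 3: z = 0 / 8 = 0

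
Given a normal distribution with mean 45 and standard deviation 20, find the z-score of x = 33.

-0.6

Step 1: Recall the z-score formula: z = (x - mu) / sigma
Step 2: Substitute values: z = (33 - 45) / 20
Step 3: z = -12 / 20 = -0.6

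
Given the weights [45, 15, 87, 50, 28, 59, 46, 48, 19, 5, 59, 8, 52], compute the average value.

40.0769

Step 1: Sum all values: 45 + 15 + 87 + 50 + 28 + 59 + 46 + 48 + 19 + 5 + 59 + 8 + 52 = 521
Step 2: Count the number of values: n = 13
Step 3: Mean = sum / n = 521 / 13 = 40.0769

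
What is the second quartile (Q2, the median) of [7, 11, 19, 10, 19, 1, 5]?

10

Step 1: Sort the data: [1, 5, 7, 10, 11, 19, 19]
Step 2: n = 7
Step 3: Q2 is the median. Since n is odd, it is the middle value at position 4: 10
Step 4: Q2 = 10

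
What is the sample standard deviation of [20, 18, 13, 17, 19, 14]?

2.7869

Step 1: Compute the mean: 16.8333
Step 2: Sum of squared deviations from the mean: 38.8333
Step 3: Sample variance = 38.8333 / 5 = 7.7667
Step 4: Standard deviation = sqrt(7.7667) = 2.7869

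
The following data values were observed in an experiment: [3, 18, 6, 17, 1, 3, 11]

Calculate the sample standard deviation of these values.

6.9727

Step 1: Compute the mean: 8.4286
Step 2: Sum of squared deviations from the mean: 291.7143
Step 3: Sample variance = 291.7143 / 6 = 48.619
Step 4: Standard deviation = sqrt(48.619) = 6.9727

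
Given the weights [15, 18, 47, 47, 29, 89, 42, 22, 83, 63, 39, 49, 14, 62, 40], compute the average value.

43.9333

Step 1: Sum all values: 15 + 18 + 47 + 47 + 29 + 89 + 42 + 22 + 83 + 63 + 39 + 49 + 14 + 62 + 40 = 659
Step 2: Count the number of values: n = 15
Step 3: Mean = sum / n = 659 / 15 = 43.9333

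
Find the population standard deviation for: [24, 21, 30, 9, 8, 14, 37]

10.0407

Step 1: Compute the mean: 20.4286
Step 2: Sum of squared deviations from the mean: 705.7143
Step 3: Population variance = 705.7143 / 7 = 100.8163
Step 4: Standard deviation = sqrt(100.8163) = 10.0407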